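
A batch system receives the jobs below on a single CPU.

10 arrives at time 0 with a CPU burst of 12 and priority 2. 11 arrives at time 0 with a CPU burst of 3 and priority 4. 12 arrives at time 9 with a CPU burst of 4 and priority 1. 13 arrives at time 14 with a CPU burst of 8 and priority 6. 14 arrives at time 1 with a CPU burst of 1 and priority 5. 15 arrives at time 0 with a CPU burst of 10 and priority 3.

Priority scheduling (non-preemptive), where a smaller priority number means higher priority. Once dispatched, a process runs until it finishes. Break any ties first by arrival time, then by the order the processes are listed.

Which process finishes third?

15

Timeline: | 10 0-12 | 12 12-16 | 15 16-26 | 11 26-29 | 14 29-30 | 13 30-38 |
Completion: 10=12  11=29  12=16  13=38  14=30  15=26
Finish order: 10 → 12 → 15 → 11 → 14 → 13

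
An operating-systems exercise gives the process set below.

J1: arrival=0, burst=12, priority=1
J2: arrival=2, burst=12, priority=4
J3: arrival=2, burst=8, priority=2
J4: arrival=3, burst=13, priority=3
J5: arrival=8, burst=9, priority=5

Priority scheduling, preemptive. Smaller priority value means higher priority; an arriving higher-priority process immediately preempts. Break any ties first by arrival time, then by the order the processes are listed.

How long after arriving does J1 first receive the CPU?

Gantt: | J1 0-12 | J3 12-20 | J4 20-33 | J2 33-45 | J5 45-54 |
Completion: J1=12  J2=45  J3=20  J4=33  J5=54
Turnaround (C−A): J1=12  J2=43  J3=18  J4=30  J5=46
Response(J1) = first start − arrival = 0 − 0 = 0

0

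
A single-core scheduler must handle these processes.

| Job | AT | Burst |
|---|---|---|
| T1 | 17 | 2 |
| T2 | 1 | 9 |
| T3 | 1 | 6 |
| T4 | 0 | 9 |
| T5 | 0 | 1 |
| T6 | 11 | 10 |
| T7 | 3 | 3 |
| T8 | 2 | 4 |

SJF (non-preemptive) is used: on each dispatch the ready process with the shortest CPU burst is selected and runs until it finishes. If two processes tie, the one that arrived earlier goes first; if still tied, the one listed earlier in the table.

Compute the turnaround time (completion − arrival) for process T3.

Schedule: | T5 0-1 | T3 1-7 | T7 7-10 | T8 10-14 | T4 14-23 | T1 23-25 | T2 25-34 | T6 34-44 |
Completion: T1=25  T2=34  T3=7  T4=23  T5=1  T6=44  T7=10  T8=14
Turnaround (C−A): T1=8  T2=33  T3=6  T4=23  T5=1  T6=33  T7=7  T8=12
Turnaround(T3) = completion − arrival = 7 − 1 = 6

6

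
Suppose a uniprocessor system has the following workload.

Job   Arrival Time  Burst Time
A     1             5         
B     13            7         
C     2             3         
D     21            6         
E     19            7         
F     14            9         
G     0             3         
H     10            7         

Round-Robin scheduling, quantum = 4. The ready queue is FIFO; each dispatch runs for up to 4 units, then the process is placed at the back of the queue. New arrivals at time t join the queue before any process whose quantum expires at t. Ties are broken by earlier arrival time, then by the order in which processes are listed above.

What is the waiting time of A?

5

Timeline: | G 0-3 | A 3-7 | C 7-10 | A 10-11 | H 11-15 | B 15-19 | F 19-23 | H 23-26 | E 26-30 | B 30-33 | D 33-37 | F 37-41 | E 41-44 | D 44-46 | F 46-47 |
Completion: A=11  B=33  C=10  D=46  E=44  F=47  G=3  H=26
Waiting(A) = turnaround − burst = 10 − 5 = 5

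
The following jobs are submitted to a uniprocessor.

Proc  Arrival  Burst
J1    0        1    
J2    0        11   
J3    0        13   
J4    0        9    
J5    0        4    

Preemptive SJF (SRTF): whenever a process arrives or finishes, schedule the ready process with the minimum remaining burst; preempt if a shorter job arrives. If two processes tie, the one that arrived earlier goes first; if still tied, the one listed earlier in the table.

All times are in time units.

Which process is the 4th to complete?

J2

Schedule: | J1 0-1 | J5 1-5 | J4 5-14 | J2 14-25 | J3 25-38 |
Completion: J1=1  J2=25  J3=38  J4=14  J5=5
Finish order: J1 → J5 → J4 → J2 → J3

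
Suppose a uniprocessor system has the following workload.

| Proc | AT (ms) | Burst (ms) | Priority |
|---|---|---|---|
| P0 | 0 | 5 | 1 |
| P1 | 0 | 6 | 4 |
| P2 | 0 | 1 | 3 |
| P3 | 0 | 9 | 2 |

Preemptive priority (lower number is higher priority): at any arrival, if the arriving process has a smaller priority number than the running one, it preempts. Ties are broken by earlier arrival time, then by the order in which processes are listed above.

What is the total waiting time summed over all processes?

34

Gantt: | P0 0-5 | P3 5-14 | P2 14-15 | P1 15-21 |
Completion: P0=5  P1=21  P2=15  P3=14
Waiting = turnaround − burst: P0=0, P1=15, P2=14, P3=5
Total waiting = 0 + 15 + 14 + 5 = 34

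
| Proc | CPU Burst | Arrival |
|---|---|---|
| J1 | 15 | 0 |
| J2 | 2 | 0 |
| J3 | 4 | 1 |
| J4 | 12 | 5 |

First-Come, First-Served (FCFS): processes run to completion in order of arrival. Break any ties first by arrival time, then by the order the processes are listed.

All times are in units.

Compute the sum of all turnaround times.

Gantt: | J1 0-15 | J2 15-17 | J3 17-21 | J4 21-33 |
Completion: J1=15  J2=17  J3=21  J4=33
Turnaround (C−A): J1=15  J2=17  J3=20  J4=28
Turnaround = completion − arrival: J1=15, J2=17, J3=20, J4=28
Total turnaround = 15 + 17 + 20 + 28 = 80

80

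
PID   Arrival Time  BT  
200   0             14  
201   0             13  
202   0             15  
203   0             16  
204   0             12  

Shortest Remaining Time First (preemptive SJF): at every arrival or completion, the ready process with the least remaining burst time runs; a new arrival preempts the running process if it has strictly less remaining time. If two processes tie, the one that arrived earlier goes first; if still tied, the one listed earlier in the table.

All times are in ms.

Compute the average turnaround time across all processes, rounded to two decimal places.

40.00

Schedule: | 204 0-12 | 201 12-25 | 200 25-39 | 202 39-54 | 203 54-70 |
Completion: 200=39  201=25  202=54  203=70  204=12
Turnaround (C−A): 200=39  201=25  202=54  203=70  204=12
Turnaround times: 200=39, 201=25, 202=54, 203=70, 204=12
Average turnaround = (39+25+54+70+12) / 5 = 200/5 = 40.00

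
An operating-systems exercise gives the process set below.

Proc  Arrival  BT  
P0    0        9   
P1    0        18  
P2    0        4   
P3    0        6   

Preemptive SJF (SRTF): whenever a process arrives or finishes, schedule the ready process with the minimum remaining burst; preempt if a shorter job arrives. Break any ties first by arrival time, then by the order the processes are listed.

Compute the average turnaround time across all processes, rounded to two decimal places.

17.50

Gantt: | P2 0-4 | P3 4-10 | P0 10-19 | P1 19-37 |
Completion: P0=19  P1=37  P2=4  P3=10
Turnaround (C−A): P0=19  P1=37  P2=4  P3=10
Turnaround times: P0=19, P1=37, P2=4, P3=10
Average turnaround = (19+37+4+10) / 4 = 70/4 = 17.50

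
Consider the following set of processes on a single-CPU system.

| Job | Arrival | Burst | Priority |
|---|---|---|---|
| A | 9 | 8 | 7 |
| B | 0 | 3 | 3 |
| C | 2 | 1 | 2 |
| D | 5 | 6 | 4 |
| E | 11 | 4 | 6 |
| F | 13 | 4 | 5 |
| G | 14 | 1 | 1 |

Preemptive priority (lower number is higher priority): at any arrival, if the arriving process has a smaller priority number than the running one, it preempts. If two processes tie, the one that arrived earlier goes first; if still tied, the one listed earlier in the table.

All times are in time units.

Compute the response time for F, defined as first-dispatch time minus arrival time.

Schedule: | B 0-2 | C 2-3 | B 3-4 | idle 4-5 | D 5-11 | E 11-13 | F 13-14 | G 14-15 | F 15-18 | E 18-20 | A 20-28 |
Completion: A=28  B=4  C=3  D=11  E=20  F=18  G=15
Response(F) = first start − arrival = 13 − 13 = 0

0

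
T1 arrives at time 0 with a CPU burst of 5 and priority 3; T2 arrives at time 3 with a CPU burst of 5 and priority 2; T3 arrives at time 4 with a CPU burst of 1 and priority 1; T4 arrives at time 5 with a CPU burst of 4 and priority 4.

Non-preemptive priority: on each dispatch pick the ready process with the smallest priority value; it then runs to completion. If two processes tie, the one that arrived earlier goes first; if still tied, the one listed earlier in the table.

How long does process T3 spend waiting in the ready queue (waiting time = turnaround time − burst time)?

1

Timeline: | T1 0-5 | T3 5-6 | T2 6-11 | T4 11-15 |
Completion: T1=5  T2=11  T3=6  T4=15
Turnaround (C−A): T1=5  T2=8  T3=2  T4=10
Waiting(T3) = turnaround − burst = 2 − 1 = 1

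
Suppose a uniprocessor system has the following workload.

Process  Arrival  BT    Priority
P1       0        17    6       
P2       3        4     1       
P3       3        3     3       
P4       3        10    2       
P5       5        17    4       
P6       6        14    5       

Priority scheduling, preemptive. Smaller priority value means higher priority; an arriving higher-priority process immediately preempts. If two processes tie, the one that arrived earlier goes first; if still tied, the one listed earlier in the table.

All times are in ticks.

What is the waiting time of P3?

Timeline: | P1 0-3 | P2 3-7 | P4 7-17 | P3 17-20 | P5 20-37 | P6 37-51 | P1 51-65 |
Completion: P1=65  P2=7  P3=20  P4=17  P5=37  P6=51
Waiting(P3) = turnaround − burst = 17 − 3 = 14

14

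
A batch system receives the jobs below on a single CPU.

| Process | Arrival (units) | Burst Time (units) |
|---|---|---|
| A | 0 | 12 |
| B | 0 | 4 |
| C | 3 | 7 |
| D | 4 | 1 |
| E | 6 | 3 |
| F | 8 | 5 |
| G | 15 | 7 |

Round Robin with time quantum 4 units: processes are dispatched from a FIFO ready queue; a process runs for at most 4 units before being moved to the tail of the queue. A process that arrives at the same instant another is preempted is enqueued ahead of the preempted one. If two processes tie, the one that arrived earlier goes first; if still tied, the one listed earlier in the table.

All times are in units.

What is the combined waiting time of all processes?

103

Timeline: | A 0-4 | B 4-8 | C 8-12 | D 12-13 | A 13-17 | E 17-20 | F 20-24 | C 24-27 | G 27-31 | A 31-35 | F 35-36 | G 36-39 |
Completion: A=35  B=8  C=27  D=13  E=20  F=36  G=39
Waiting = turnaround − burst: A=23, B=4, C=17, D=8, E=11, F=23, G=17
Total waiting = 23 + 4 + 17 + 8 + 11 + 23 + 17 = 103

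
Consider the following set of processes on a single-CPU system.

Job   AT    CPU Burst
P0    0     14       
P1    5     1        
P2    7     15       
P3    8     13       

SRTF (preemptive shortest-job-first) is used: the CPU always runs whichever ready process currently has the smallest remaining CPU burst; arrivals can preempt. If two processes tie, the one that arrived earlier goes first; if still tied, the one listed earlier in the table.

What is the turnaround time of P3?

20

Schedule: | P0 0-5 | P1 5-6 | P0 6-15 | P3 15-28 | P2 28-43 |
Completion: P0=15  P1=6  P2=43  P3=28
Turnaround(P3) = completion − arrival = 28 − 8 = 20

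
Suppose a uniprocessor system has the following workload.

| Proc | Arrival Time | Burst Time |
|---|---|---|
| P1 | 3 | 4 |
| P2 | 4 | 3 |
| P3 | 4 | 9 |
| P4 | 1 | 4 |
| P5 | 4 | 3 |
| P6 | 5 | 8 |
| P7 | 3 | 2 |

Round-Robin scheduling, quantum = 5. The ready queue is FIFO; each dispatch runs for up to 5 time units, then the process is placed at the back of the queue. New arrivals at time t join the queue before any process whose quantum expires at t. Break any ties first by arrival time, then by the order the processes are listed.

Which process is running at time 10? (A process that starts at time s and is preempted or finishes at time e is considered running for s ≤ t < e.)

P7

Gantt: | idle 0-1 | P4 1-5 | P1 5-9 | P7 9-11 | P2 11-14 | P3 14-19 | P5 19-22 | P6 22-27 | P3 27-31 | P6 31-34 |
Completion: P1=9  P2=14  P3=31  P4=5  P5=22  P6=34  P7=11
Turnaround (C−A): P1=6  P2=10  P3=27  P4=4  P5=18  P6=29  P7=8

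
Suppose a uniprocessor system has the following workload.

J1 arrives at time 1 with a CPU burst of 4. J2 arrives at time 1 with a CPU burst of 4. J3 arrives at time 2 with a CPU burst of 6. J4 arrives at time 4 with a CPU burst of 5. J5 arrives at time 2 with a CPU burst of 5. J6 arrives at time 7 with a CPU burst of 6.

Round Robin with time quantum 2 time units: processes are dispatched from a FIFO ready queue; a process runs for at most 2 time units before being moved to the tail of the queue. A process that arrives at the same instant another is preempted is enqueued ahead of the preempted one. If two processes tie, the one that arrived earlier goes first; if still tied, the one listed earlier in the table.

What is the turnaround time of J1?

Schedule: | idle 0-1 | J1 1-3 | J2 3-5 | J3 5-7 | J5 7-9 | J1 9-11 | J4 11-13 | J2 13-15 | J6 15-17 | J3 17-19 | J5 19-21 | J4 21-23 | J6 23-25 | J3 25-27 | J5 27-28 | J4 28-29 | J6 29-31 |
Completion: J1=11  J2=15  J3=27  J4=29  J5=28  J6=31
Turnaround(J1) = completion − arrival = 11 − 1 = 10

10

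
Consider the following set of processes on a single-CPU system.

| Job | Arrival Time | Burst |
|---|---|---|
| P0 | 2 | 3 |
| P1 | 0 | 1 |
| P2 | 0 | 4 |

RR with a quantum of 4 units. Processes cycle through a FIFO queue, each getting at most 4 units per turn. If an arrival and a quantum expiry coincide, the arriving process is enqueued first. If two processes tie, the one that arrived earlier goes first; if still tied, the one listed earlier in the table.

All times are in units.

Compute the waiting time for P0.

Schedule: | P1 0-1 | P2 1-5 | P0 5-8 |
Completion: P0=8  P1=1  P2=5
Turnaround (C−A): P0=6  P1=1  P2=5
Waiting(P0) = turnaround − burst = 6 − 3 = 3

3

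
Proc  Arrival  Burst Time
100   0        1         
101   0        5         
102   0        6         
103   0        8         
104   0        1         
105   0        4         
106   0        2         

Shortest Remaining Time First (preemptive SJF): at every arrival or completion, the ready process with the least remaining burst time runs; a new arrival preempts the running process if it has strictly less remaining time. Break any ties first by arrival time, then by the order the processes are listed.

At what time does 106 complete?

Gantt: | 100 0-1 | 104 1-2 | 106 2-4 | 105 4-8 | 101 8-13 | 102 13-19 | 103 19-27 |
Completion: 100=1  101=13  102=19  103=27  104=2  105=8  106=4

4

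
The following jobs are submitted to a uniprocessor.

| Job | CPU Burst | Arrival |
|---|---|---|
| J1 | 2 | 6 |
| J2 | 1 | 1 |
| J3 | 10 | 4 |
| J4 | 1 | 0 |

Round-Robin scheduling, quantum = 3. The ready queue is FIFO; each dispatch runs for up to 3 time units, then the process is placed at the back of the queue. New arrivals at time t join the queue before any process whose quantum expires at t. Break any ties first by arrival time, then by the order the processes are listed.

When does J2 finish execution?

Schedule: | J4 0-1 | J2 1-2 | idle 2-4 | J3 4-7 | J1 7-9 | J3 9-16 |
Completion: J1=9  J2=2  J3=16  J4=1
Turnaround (C−A): J1=3  J2=1  J3=12  J4=1

2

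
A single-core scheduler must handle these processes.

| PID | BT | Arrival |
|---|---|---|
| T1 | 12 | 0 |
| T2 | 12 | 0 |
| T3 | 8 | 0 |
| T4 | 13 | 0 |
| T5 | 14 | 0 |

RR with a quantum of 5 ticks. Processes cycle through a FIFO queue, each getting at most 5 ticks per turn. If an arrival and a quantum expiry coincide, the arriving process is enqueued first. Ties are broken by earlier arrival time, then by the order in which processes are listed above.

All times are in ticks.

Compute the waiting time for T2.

40

Timeline: | T1 0-5 | T2 5-10 | T3 10-15 | T4 15-20 | T5 20-25 | T1 25-30 | T2 30-35 | T3 35-38 | T4 38-43 | T5 43-48 | T1 48-50 | T2 50-52 | T4 52-55 | T5 55-59 |
Completion: T1=50  T2=52  T3=38  T4=55  T5=59
Turnaround (C−A): T1=50  T2=52  T3=38  T4=55  T5=59
Waiting(T2) = turnaround − burst = 52 − 12 = 40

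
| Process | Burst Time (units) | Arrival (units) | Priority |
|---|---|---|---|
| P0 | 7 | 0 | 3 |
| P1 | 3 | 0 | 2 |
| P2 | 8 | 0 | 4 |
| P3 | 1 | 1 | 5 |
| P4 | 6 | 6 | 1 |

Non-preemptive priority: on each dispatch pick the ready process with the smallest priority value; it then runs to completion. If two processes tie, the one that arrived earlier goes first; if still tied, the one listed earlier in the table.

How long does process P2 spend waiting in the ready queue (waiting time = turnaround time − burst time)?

16

Schedule: | P1 0-3 | P0 3-10 | P4 10-16 | P2 16-24 | P3 24-25 |
Completion: P0=10  P1=3  P2=24  P3=25  P4=16
Turnaround (C−A): P0=10  P1=3  P2=24  P3=24  P4=10
Waiting(P2) = turnaround − burst = 24 − 8 = 16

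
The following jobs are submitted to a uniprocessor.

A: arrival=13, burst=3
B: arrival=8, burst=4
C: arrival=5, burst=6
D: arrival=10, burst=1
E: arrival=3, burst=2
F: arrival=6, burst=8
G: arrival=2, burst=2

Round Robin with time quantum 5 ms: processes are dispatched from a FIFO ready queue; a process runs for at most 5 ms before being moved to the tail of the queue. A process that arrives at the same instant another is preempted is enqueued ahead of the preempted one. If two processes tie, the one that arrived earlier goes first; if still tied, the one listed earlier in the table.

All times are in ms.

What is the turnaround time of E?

3

Schedule: | idle 0-2 | G 2-4 | E 4-6 | C 6-11 | F 11-16 | B 16-20 | D 20-21 | C 21-22 | A 22-25 | F 25-28 |
Completion: A=25  B=20  C=22  D=21  E=6  F=28  G=4
Turnaround(E) = completion − arrival = 6 − 3 = 3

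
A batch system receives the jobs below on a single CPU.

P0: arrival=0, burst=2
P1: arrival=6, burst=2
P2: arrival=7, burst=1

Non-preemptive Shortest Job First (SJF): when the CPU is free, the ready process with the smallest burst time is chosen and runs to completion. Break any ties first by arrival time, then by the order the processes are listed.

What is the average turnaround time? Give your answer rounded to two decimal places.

2.00

Gantt: | P0 0-2 | idle 2-6 | P1 6-8 | P2 8-9 |
Completion: P0=2  P1=8  P2=9
Turnaround (C−A): P0=2  P1=2  P2=2
Turnaround times: P0=2, P1=2, P2=2
Average turnaround = (2+2+2) / 3 = 6/3 = 2.00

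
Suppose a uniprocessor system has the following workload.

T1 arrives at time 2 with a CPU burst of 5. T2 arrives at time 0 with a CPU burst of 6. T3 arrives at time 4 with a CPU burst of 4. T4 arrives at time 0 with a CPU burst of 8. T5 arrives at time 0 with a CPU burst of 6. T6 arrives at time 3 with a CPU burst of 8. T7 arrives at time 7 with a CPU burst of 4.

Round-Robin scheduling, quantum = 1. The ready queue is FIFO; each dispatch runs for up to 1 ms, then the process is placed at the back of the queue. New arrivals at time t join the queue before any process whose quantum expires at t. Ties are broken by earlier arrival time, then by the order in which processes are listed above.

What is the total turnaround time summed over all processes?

227

Timeline: | T2 0-1 | T4 1-2 | T5 2-3 | T2 3-4 | T1 4-5 | T4 5-6 | T6 6-7 | T5 7-8 | T3 8-9 | T2 9-10 | T1 10-11 | T4 11-12 | T7 12-13 | T6 13-14 | T5 14-15 | T3 15-16 | T2 16-17 | T1 17-18 | T4 18-19 | T7 19-20 | T6 20-21 | T5 21-22 | T3 22-23 | T2 23-24 | T1 24-25 | T4 25-26 | T7 26-27 | T6 27-28 | T5 28-29 | T3 29-30 | T2 30-31 | T1 31-32 | T4 32-33 | T7 33-34 | T6 34-35 | T5 35-36 | T4 36-37 | T6 37-38 | T4 38-39 | T6 39-41 |
Completion: T1=32  T2=31  T3=30  T4=39  T5=36  T6=41  T7=34
Turnaround (C−A): T1=30  T2=31  T3=26  T4=39  T5=36  T6=38  T7=27
Turnaround = completion − arrival: T1=30, T2=31, T3=26, T4=39, T5=36, T6=38, T7=27
Total turnaround = 30 + 31 + 26 + 39 + 36 + 38 + 27 = 227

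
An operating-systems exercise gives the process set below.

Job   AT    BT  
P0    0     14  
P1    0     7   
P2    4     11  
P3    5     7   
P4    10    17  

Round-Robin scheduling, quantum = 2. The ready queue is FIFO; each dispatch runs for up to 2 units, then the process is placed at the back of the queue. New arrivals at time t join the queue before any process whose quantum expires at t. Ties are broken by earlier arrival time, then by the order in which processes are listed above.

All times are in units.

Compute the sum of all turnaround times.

Schedule: | P0 0-2 | P1 2-4 | P0 4-6 | P2 6-8 | P1 8-10 | P3 10-12 | P0 12-14 | P2 14-16 | P4 16-18 | P1 18-20 | P3 20-22 | P0 22-24 | P2 24-26 | P4 26-28 | P1 28-29 | P3 29-31 | P0 31-33 | P2 33-35 | P4 35-37 | P3 37-38 | P0 38-40 | P2 40-42 | P4 42-44 | P0 44-46 | P2 46-47 | P4 47-56 |
Completion: P0=46  P1=29  P2=47  P3=38  P4=56
Turnaround = completion − arrival: P0=46, P1=29, P2=43, P3=33, P4=46
Total turnaround = 46 + 29 + 43 + 33 + 46 = 197

197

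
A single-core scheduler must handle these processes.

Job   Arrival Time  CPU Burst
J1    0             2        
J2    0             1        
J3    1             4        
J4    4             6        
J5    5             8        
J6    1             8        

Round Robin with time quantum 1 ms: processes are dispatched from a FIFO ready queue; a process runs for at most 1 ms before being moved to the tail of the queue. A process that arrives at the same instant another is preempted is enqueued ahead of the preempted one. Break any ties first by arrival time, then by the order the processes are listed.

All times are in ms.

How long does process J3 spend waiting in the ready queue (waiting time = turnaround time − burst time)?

9

Timeline: | J1 0-1 | J2 1-2 | J3 2-3 | J6 3-4 | J1 4-5 | J3 5-6 | J4 6-7 | J6 7-8 | J5 8-9 | J3 9-10 | J4 10-11 | J6 11-12 | J5 12-13 | J3 13-14 | J4 14-15 | J6 15-16 | J5 16-17 | J4 17-18 | J6 18-19 | J5 19-20 | J4 20-21 | J6 21-22 | J5 22-23 | J4 23-24 | J6 24-25 | J5 25-26 | J6 26-27 | J5 27-29 |
Completion: J1=5  J2=2  J3=14  J4=24  J5=29  J6=27
Waiting(J3) = turnaround − burst = 13 − 4 = 9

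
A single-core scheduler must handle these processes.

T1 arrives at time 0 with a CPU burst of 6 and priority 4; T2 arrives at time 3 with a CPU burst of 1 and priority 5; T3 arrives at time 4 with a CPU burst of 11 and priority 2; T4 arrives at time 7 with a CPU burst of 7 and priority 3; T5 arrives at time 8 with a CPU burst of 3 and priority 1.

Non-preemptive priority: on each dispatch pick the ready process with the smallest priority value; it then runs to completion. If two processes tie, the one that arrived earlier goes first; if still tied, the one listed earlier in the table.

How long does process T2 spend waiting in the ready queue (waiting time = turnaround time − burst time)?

24

Timeline: | T1 0-6 | T3 6-17 | T5 17-20 | T4 20-27 | T2 27-28 |
Completion: T1=6  T2=28  T3=17  T4=27  T5=20
Waiting(T2) = turnaround − burst = 25 − 1 = 24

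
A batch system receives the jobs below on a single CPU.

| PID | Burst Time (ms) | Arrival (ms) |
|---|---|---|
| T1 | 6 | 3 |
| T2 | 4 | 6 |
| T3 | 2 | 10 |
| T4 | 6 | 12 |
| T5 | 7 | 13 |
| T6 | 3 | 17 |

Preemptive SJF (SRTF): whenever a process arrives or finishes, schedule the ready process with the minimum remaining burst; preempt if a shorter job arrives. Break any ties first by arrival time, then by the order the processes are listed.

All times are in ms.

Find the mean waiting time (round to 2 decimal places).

Gantt: | idle 0-3 | T1 3-9 | T2 9-10 | T3 10-12 | T2 12-15 | T4 15-17 | T6 17-20 | T4 20-24 | T5 24-31 |
Completion: T1=9  T2=15  T3=12  T4=24  T5=31  T6=20
Waiting times: T1=0, T2=5, T3=0, T4=6, T5=11, T6=0
Average waiting = (0+5+0+6+11+0) / 6 = 22/6 = 3.67

3.67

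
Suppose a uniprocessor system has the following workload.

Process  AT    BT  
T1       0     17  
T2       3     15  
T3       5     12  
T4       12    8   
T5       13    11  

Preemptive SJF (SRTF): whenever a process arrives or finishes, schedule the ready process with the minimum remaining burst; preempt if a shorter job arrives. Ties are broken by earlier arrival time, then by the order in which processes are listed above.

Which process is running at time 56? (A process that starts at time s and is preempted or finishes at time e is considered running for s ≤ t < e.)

T2

Timeline: | T1 0-17 | T4 17-25 | T5 25-36 | T3 36-48 | T2 48-63 |
Completion: T1=17  T2=63  T3=48  T4=25  T5=36
Turnaround (C−A): T1=17  T2=60  T3=43  T4=13  T5=23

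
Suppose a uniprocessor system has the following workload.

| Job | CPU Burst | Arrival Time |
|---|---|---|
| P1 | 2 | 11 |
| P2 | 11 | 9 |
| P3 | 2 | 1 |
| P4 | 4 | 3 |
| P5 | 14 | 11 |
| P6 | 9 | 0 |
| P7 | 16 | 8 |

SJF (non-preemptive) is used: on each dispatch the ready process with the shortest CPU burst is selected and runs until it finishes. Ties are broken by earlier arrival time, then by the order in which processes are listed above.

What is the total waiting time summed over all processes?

Schedule: | P6 0-9 | P3 9-11 | P1 11-13 | P4 13-17 | P2 17-28 | P5 28-42 | P7 42-58 |
Completion: P1=13  P2=28  P3=11  P4=17  P5=42  P6=9  P7=58
Waiting = turnaround − burst: P1=0, P2=8, P3=8, P4=10, P5=17, P6=0, P7=34
Total waiting = 0 + 8 + 8 + 10 + 17 + 0 + 34 = 77

77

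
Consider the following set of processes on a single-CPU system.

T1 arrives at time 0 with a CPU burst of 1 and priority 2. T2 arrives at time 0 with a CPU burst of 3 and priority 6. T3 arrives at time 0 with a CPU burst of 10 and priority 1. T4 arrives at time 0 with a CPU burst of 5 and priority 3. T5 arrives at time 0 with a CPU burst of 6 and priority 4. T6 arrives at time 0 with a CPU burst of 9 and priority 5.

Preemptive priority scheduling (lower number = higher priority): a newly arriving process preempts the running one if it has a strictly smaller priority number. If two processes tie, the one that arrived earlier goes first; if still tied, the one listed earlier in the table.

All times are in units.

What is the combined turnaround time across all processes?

Schedule: | T3 0-10 | T1 10-11 | T4 11-16 | T5 16-22 | T6 22-31 | T2 31-34 |
Completion: T1=11  T2=34  T3=10  T4=16  T5=22  T6=31
Turnaround (C−A): T1=11  T2=34  T3=10  T4=16  T5=22  T6=31
Turnaround = completion − arrival: T1=11, T2=34, T3=10, T4=16, T5=22, T6=31
Total turnaround = 11 + 34 + 10 + 16 + 22 + 31 = 124

124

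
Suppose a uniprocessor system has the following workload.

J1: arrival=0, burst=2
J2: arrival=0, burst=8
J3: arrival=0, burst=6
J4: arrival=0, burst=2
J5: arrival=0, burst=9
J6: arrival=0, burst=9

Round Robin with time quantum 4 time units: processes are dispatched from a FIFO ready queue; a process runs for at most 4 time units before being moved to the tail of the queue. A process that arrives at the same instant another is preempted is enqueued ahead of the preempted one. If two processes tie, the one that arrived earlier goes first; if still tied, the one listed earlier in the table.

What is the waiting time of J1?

0

Gantt: | J1 0-2 | J2 2-6 | J3 6-10 | J4 10-12 | J5 12-16 | J6 16-20 | J2 20-24 | J3 24-26 | J5 26-30 | J6 30-34 | J5 34-35 | J6 35-36 |
Completion: J1=2  J2=24  J3=26  J4=12  J5=35  J6=36
Turnaround (C−A): J1=2  J2=24  J3=26  J4=12  J5=35  J6=36
Waiting(J1) = turnaround − burst = 2 − 2 = 0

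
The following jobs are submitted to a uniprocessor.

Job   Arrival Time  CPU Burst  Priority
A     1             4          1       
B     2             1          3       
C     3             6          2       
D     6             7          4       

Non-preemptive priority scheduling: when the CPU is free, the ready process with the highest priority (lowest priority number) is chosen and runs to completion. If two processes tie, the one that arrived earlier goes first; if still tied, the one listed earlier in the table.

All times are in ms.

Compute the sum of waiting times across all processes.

Timeline: | idle 0-1 | A 1-5 | C 5-11 | B 11-12 | D 12-19 |
Completion: A=5  B=12  C=11  D=19
Waiting = turnaround − burst: A=0, B=9, C=2, D=6
Total waiting = 0 + 9 + 2 + 6 = 17

17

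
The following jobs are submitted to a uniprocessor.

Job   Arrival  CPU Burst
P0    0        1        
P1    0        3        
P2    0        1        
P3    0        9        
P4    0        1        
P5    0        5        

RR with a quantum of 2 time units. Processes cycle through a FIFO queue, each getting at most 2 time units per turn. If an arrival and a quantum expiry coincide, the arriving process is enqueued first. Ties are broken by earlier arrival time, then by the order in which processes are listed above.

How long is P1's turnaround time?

Schedule: | P0 0-1 | P1 1-3 | P2 3-4 | P3 4-6 | P4 6-7 | P5 7-9 | P1 9-10 | P3 10-12 | P5 12-14 | P3 14-16 | P5 16-17 | P3 17-20 |
Completion: P0=1  P1=10  P2=4  P3=20  P4=7  P5=17
Turnaround(P1) = completion − arrival = 10 − 0 = 10

10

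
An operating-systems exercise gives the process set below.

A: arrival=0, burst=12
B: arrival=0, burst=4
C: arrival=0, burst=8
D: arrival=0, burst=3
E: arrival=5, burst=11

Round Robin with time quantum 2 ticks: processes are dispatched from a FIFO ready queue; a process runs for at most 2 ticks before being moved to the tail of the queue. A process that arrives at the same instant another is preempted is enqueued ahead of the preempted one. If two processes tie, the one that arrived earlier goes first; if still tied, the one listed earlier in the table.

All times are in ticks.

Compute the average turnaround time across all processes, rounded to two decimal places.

25.20

Timeline: | A 0-2 | B 2-4 | C 4-6 | D 6-8 | A 8-10 | B 10-12 | E 12-14 | C 14-16 | D 16-17 | A 17-19 | E 19-21 | C 21-23 | A 23-25 | E 25-27 | C 27-29 | A 29-31 | E 31-33 | A 33-35 | E 35-38 |
Completion: A=35  B=12  C=29  D=17  E=38
Turnaround times: A=35, B=12, C=29, D=17, E=33
Average turnaround = (35+12+29+17+33) / 5 = 126/5 = 25.20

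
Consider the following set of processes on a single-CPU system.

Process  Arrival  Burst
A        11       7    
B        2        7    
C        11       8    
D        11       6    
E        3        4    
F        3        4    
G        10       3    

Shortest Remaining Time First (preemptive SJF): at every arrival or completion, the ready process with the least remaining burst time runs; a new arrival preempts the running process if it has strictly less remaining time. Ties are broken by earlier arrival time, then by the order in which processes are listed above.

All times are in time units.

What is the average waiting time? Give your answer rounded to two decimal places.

8.86

Timeline: | idle 0-2 | B 2-3 | E 3-7 | F 7-11 | G 11-14 | B 14-20 | D 20-26 | A 26-33 | C 33-41 |
Completion: A=33  B=20  C=41  D=26  E=7  F=11  G=14
Waiting times: A=15, B=11, C=22, D=9, E=0, F=4, G=1
Average waiting = (15+11+22+9+0+4+1) / 7 = 62/7 = 8.86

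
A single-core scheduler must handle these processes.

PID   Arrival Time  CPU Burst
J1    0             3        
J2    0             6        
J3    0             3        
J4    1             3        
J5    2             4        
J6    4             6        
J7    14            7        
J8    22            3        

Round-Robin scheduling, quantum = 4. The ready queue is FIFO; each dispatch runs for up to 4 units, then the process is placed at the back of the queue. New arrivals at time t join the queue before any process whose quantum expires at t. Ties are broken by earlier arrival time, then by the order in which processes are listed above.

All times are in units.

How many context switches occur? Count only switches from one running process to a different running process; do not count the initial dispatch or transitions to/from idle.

Timeline: | J1 0-3 | J2 3-7 | J3 7-10 | J4 10-13 | J5 13-17 | J6 17-21 | J2 21-23 | J7 23-27 | J6 27-29 | J8 29-32 | J7 32-35 |
Completion: J1=3  J2=23  J3=10  J4=13  J5=17  J6=29  J7=35  J8=32
Turnaround (C−A): J1=3  J2=23  J3=10  J4=12  J5=15  J6=25  J7=21  J8=10

10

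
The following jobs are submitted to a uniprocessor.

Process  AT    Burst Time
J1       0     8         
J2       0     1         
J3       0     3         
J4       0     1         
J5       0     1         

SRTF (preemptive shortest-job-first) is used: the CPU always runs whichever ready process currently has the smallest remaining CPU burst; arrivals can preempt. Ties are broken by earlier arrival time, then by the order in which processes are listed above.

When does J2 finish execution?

1

Gantt: | J2 0-1 | J4 1-2 | J5 2-3 | J3 3-6 | J1 6-14 |
Completion: J1=14  J2=1  J3=6  J4=2  J5=3
Turnaround (C−A): J1=14  J2=1  J3=6  J4=2  J5=3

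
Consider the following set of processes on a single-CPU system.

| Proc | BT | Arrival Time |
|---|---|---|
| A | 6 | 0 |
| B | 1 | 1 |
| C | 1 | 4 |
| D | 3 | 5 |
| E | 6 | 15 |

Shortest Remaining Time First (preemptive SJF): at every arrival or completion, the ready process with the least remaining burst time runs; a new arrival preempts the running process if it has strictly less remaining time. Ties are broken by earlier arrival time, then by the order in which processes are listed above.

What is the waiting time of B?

Schedule: | A 0-1 | B 1-2 | A 2-4 | C 4-5 | A 5-8 | D 8-11 | idle 11-15 | E 15-21 |
Completion: A=8  B=2  C=5  D=11  E=21
Turnaround (C−A): A=8  B=1  C=1  D=6  E=6
Waiting(B) = turnaround − burst = 1 − 1 = 0

0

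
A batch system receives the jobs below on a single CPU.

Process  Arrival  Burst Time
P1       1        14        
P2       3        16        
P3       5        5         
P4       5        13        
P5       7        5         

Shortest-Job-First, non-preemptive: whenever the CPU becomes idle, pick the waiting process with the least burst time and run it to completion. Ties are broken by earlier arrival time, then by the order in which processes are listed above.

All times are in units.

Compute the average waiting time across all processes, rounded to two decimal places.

15.60

Timeline: | idle 0-1 | P1 1-15 | P3 15-20 | P5 20-25 | P4 25-38 | P2 38-54 |
Completion: P1=15  P2=54  P3=20  P4=38  P5=25
Turnaround (C−A): P1=14  P2=51  P3=15  P4=33  P5=18
Waiting times: P1=0, P2=35, P3=10, P4=20, P5=13
Average waiting = (0+35+10+20+13) / 5 = 78/5 = 15.60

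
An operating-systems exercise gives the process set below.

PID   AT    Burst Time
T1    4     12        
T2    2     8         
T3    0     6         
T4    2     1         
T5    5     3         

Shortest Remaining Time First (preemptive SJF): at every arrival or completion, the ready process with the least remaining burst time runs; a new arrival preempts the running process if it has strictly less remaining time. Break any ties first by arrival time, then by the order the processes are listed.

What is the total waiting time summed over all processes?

Timeline: | T3 0-2 | T4 2-3 | T3 3-7 | T5 7-10 | T2 10-18 | T1 18-30 |
Completion: T1=30  T2=18  T3=7  T4=3  T5=10
Turnaround (C−A): T1=26  T2=16  T3=7  T4=1  T5=5
Waiting = turnaround − burst: T1=14, T2=8, T3=1, T4=0, T5=2
Total waiting = 14 + 8 + 1 + 0 + 2 = 25

25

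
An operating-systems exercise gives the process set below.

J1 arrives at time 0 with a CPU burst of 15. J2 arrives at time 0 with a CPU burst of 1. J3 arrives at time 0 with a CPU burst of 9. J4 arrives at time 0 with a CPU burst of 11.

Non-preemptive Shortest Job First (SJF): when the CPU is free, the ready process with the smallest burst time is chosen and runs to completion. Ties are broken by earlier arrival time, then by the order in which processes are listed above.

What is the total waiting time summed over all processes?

32

Timeline: | J2 0-1 | J3 1-10 | J4 10-21 | J1 21-36 |
Completion: J1=36  J2=1  J3=10  J4=21
Waiting = turnaround − burst: J1=21, J2=0, J3=1, J4=10
Total waiting = 21 + 0 + 1 + 10 = 32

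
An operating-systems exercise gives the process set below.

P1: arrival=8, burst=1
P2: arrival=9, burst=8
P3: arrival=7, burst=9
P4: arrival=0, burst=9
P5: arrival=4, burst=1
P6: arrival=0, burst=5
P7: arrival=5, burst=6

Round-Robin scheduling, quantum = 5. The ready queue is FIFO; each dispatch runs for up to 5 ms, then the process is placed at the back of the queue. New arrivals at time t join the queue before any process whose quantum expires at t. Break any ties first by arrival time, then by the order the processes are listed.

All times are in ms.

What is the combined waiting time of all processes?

102

Timeline: | P4 0-5 | P6 5-10 | P5 10-11 | P7 11-16 | P4 16-20 | P3 20-25 | P1 25-26 | P2 26-31 | P7 31-32 | P3 32-36 | P2 36-39 |
Completion: P1=26  P2=39  P3=36  P4=20  P5=11  P6=10  P7=32
Waiting = turnaround − burst: P1=17, P2=22, P3=20, P4=11, P5=6, P6=5, P7=21
Total waiting = 17 + 22 + 20 + 11 + 6 + 5 + 21 = 102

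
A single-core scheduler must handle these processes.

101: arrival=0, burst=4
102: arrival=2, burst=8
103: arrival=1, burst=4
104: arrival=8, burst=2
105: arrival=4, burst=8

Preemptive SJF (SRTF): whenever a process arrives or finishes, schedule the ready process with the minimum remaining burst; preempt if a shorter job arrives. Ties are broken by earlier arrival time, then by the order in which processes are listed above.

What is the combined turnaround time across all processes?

51

Gantt: | 101 0-4 | 103 4-8 | 104 8-10 | 102 10-18 | 105 18-26 |
Completion: 101=4  102=18  103=8  104=10  105=26
Turnaround = completion − arrival: 101=4, 102=16, 103=7, 104=2, 105=22
Total turnaround = 4 + 16 + 7 + 2 + 22 = 51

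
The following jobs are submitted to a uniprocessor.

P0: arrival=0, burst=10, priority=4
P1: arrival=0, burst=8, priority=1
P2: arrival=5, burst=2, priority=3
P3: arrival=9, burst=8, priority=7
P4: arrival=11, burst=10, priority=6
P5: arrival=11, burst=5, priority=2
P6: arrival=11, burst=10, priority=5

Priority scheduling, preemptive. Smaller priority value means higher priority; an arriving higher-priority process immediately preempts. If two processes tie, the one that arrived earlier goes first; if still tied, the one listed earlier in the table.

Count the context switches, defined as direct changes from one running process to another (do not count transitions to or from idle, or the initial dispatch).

Timeline: | P1 0-8 | P2 8-10 | P0 10-11 | P5 11-16 | P0 16-25 | P6 25-35 | P4 35-45 | P3 45-53 |
Completion: P0=25  P1=8  P2=10  P3=53  P4=45  P5=16  P6=35
Turnaround (C−A): P0=25  P1=8  P2=5  P3=44  P4=34  P5=5  P6=24

7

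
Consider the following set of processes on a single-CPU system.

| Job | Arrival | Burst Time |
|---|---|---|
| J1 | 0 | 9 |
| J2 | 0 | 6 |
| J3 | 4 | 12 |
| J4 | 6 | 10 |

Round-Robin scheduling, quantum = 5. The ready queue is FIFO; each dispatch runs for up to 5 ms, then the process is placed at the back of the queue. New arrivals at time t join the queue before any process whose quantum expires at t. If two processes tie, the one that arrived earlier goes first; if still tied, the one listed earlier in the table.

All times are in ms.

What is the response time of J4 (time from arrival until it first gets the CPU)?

Schedule: | J1 0-5 | J2 5-10 | J3 10-15 | J1 15-19 | J4 19-24 | J2 24-25 | J3 25-30 | J4 30-35 | J3 35-37 |
Completion: J1=19  J2=25  J3=37  J4=35
Response(J4) = first start − arrival = 19 − 6 = 13

13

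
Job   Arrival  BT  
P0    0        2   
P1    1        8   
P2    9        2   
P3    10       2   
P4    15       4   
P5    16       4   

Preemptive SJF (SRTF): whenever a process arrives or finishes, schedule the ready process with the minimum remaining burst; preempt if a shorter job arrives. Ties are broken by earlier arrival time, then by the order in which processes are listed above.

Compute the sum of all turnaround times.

Gantt: | P0 0-2 | P1 2-10 | P2 10-12 | P3 12-14 | idle 14-15 | P4 15-19 | P5 19-23 |
Completion: P0=2  P1=10  P2=12  P3=14  P4=19  P5=23
Turnaround = completion − arrival: P0=2, P1=9, P2=3, P3=4, P4=4, P5=7
Total turnaround = 2 + 9 + 3 + 4 + 4 + 7 = 29

29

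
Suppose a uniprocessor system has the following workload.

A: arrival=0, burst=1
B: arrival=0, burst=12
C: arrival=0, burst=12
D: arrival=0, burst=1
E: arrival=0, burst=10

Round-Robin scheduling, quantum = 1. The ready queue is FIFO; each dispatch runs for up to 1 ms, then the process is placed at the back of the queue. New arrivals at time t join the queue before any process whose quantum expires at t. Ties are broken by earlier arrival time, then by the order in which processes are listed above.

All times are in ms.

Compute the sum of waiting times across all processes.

72

Gantt: | A 0-1 | B 1-2 | C 2-3 | D 3-4 | E 4-5 | B 5-6 | C 6-7 | E 7-8 | B 8-9 | C 9-10 | E 10-11 | B 11-12 | C 12-13 | E 13-14 | B 14-15 | C 15-16 | E 16-17 | B 17-18 | C 18-19 | E 19-20 | B 20-21 | C 21-22 | E 22-23 | B 23-24 | C 24-25 | E 25-26 | B 26-27 | C 27-28 | E 28-29 | B 29-30 | C 30-31 | E 31-32 | B 32-33 | C 33-34 | B 34-35 | C 35-36 |
Completion: A=1  B=35  C=36  D=4  E=32
Waiting = turnaround − burst: A=0, B=23, C=24, D=3, E=22
Total waiting = 0 + 23 + 24 + 3 + 22 = 72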